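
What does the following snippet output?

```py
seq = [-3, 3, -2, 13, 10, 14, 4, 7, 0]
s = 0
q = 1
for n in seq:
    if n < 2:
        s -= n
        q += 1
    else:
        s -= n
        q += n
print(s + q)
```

n=-3: <2, s = 0-(-3) = 3; q=2
n=3: not <2, s = 3-3 = 0; q=5
n=-2: <2, s = 0-(-2) = 2; q=6
n=13: not <2, s = 2-13 = -11; q=19
n=10: not <2, s = (-11)-10 = -21; q=29
n=14: not <2, s = (-21)-14 = -35; q=43
n=4: not <2, s = (-35)-4 = -39; q=47
n=7: not <2, s = (-39)-7 = -46; q=54
n=0: <2, s = (-46)-0 = -46; q=55
s+q = (-46)+55 = 9

9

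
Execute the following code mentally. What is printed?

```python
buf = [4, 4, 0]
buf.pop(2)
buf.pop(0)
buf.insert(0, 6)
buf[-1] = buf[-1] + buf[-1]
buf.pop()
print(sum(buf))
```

6

pop(2) removes 0 → [4, 4]
pop(0) removes 4 → [4]
insert 6 at 0 → [6, 4]
buf[-1] = buf[-1]+buf[-1] = 4+4 = 8 → [6, 8]
pop() removes 8 → [6]
sum = 6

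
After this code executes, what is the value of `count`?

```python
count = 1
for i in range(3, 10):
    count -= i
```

-41

i=3: count = 1-3 = -2
i=4: count = (-2)-4 = -6
i=5: count = (-6)-5 = -11
i=6: count = (-11)-6 = -17
i=7: count = (-17)-7 = -24
i=8: count = (-24)-8 = -32
i=9: count = (-32)-9 = -41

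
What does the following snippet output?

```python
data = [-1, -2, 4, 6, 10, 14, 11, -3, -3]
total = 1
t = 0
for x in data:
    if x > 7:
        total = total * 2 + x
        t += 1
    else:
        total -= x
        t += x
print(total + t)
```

x=-1: not >7, total = 1-(-1) = 2; t=-1
x=-2: not >7, total = 2-(-2) = 4; t=-3
x=4: not >7, total = 4-4 = 0; t=1
x=6: not >7, total = 0-6 = -6; t=7
x=10: >7, total = (-6)*2+10 = -2; t=8
x=14: >7, total = (-2)*2+14 = 10; t=9
x=11: >7, total = 10*2+11 = 31; t=10
x=-3: not >7, total = 31-(-3) = 34; t=7
x=-3: not >7, total = 34-(-3) = 37; t=4
total+t = 37+4 = 41

41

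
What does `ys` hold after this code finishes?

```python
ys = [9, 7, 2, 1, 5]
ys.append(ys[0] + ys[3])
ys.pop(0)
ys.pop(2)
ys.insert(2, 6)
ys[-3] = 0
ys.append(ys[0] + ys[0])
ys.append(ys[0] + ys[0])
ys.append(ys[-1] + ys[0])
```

[7, 2, 0, 5, 10, 14, 14, 21]

append ys[0]+ys[3] = 9+1 = 10 → [9, 7, 2, 1, 5, 10]
pop(0) removes 9 → [7, 2, 1, 5, 10]
pop(2) removes 1 → [7, 2, 5, 10]
insert 6 at 2 → [7, 2, 6, 5, 10]
ys[-3] = 0 → [7, 2, 0, 5, 10]
append ys[0]+ys[0] = 7+7 = 14 → [7, 2, 0, 5, 10, 14]
append ys[0]+ys[0] = 7+7 = 14 → [7, 2, 0, 5, 10, 14, 14]
append ys[-1]+ys[0] = 14+7 = 21 → [7, 2, 0, 5, 10, 14, 14, 21]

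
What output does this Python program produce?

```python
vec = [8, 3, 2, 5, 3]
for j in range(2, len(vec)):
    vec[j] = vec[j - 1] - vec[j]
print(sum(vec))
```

j=2: vec[2] = 3-2 = 1 → [8, 3, 1, 5, 3]
j=3: vec[3] = 1-5 = -4 → [8, 3, 1, -4, 3]
j=4: vec[4] = (-4)-3 = -7 → [8, 3, 1, -4, -7]
sum = 1

1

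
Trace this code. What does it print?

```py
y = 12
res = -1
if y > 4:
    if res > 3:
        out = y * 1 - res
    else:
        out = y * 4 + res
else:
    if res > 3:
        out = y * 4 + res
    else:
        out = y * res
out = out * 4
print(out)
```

188

y=12, res=-1
y > 4 is True; res > 3 is False
→ out = y * 4 + res = 47
out = 47*4 = 188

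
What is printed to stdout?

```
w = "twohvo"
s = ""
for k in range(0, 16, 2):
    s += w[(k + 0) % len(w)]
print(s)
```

tovtovto

k=0: add w[0]='t' → 't'
k=2: add w[2]='o' → 'to'
k=4: add w[4]='v' → 'tov'
k=6: add w[0]='t' → 'tovt'
k=8: add w[2]='o' → 'tovto'
k=10: add w[4]='v' → 'tovtov'
k=12: add w[0]='t' → 'tovtovt'
k=14: add w[2]='o' → 'tovtovto'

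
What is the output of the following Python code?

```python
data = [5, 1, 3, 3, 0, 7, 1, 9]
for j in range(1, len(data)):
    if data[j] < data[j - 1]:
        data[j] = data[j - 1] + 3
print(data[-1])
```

26

j=1: 1<5, data[1] = 5+3 = 8 → [5, 8, 3, 3, 0, 7, 1, 9]
j=2: 3<8, data[2] = 8+3 = 11 → [5, 8, 11, 3, 0, 7, 1, 9]
j=3: 3<11, data[3] = 11+3 = 14 → [5, 8, 11, 14, 0, 7, 1, 9]
j=4: 0<14, data[4] = 14+3 = 17 → [5, 8, 11, 14, 17, 7, 1, 9]
j=5: 7<17, data[5] = 17+3 = 20 → [5, 8, 11, 14, 17, 20, 1, 9]
j=6: 1<20, data[6] = 20+3 = 23 → [5, 8, 11, 14, 17, 20, 23, 9]
j=7: 9<23, data[7] = 23+3 = 26 → [5, 8, 11, 14, 17, 20, 23, 26]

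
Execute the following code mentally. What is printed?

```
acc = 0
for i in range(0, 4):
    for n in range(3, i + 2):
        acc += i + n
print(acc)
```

18

i=2,n=3: acc = 0+5 = 5
i=3,n=3: acc = 5+6 = 11
i=3,n=4: acc = 11+7 = 18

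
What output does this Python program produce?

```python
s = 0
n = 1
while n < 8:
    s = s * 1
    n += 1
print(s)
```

0

n=1: s = 0*1 = 0
n=2: s = 0*1 = 0
n=3: s = 0*1 = 0
n=4: s = 0*1 = 0
n=5: s = 0*1 = 0
n=6: s = 0*1 = 0
n=7: s = 0*1 = 0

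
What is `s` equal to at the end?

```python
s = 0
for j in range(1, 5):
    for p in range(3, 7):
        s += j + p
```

j=1,p=3: s = 0+4 = 4
j=1,p=4: s = 4+5 = 9
j=1,p=5: s = 9+6 = 15
j=1,p=6: s = 15+7 = 22
j=2,p=3: s = 22+5 = 27
j=2,p=4: s = 27+6 = 33
j=2,p=5: s = 33+7 = 40
j=2,p=6: s = 40+8 = 48
j=3,p=3: s = 48+6 = 54
j=3,p=4: s = 54+7 = 61
j=3,p=5: s = 61+8 = 69
j=3,p=6: s = 69+9 = 78
j=4,p=3: s = 78+7 = 85
j=4,p=4: s = 85+8 = 93
j=4,p=5: s = 93+9 = 102
j=4,p=6: s = 102+10 = 112

112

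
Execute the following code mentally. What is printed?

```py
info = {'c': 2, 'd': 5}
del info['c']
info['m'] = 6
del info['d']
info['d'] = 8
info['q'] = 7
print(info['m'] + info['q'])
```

del 'c' → {'d': 5}
info['m'] = 6 → {'d': 5, 'm': 6}
del 'd' → {'m': 6}
info['d'] = 8 → {'m': 6, 'd': 8}
info['q'] = 7 → {'m': 6, 'd': 8, 'q': 7}
info['m']+info['q'] = 6+7 = 13

13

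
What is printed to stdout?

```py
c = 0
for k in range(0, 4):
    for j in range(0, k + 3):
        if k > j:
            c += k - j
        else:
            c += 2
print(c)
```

34

k=0,j=0: not 0>0, c = 0+2 = 2
k=0,j=1: not 0>1, c = 2+2 = 4
k=0,j=2: not 0>2, c = 4+2 = 6
k=1,j=0: 1>0, c = 6+1 = 7
k=1,j=1: not 1>1, c = 7+2 = 9
k=1,j=2: not 1>2, c = 9+2 = 11
k=1,j=3: not 1>3, c = 11+2 = 13
k=2,j=0: 2>0, c = 13+2 = 15
k=2,j=1: 2>1, c = 15+1 = 16
k=2,j=2: not 2>2, c = 16+2 = 18
k=2,j=3: not 2>3, c = 18+2 = 20
k=2,j=4: not 2>4, c = 20+2 = 22
k=3,j=0: 3>0, c = 22+3 = 25
k=3,j=1: 3>1, c = 25+2 = 27
k=3,j=2: 3>2, c = 27+1 = 28
k=3,j=3: not 3>3, c = 28+2 = 30
k=3,j=4: not 3>4, c = 30+2 = 32
k=3,j=5: not 3>5, c = 32+2 = 34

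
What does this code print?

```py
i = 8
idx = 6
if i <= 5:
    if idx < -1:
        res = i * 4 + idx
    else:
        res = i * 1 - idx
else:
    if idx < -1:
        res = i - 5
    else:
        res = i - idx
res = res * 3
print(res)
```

6

i=8, idx=6
i <= 5 is False; idx < -1 is False
→ res = i - idx = 2
res = 2*3 = 6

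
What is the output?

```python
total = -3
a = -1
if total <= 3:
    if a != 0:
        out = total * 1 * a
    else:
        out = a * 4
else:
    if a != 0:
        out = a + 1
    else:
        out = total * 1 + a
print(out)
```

3

total=-3, a=-1
total <= 3 is True; a != 0 is True
→ out = total * 1 * a = 3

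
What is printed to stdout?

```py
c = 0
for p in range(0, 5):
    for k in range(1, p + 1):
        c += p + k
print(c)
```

p=1,k=1: c = 0+2 = 2
p=2,k=1: c = 2+3 = 5
p=2,k=2: c = 5+4 = 9
p=3,k=1: c = 9+4 = 13
p=3,k=2: c = 13+5 = 18
p=3,k=3: c = 18+6 = 24
p=4,k=1: c = 24+5 = 29
p=4,k=2: c = 29+6 = 35
p=4,k=3: c = 35+7 = 42
p=4,k=4: c = 42+8 = 50

50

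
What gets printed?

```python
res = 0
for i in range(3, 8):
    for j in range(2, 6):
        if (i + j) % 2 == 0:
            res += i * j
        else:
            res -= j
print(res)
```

i=3,j=2: odd sum, res = 0-2 = -2
i=3,j=3: even sum, res = (-2)+9 = 7
i=3,j=4: odd sum, res = 7-4 = 3
i=3,j=5: even sum, res = 3+15 = 18
i=4,j=2: even sum, res = 18+8 = 26
i=4,j=3: odd sum, res = 26-3 = 23
i=4,j=4: even sum, res = 23+16 = 39
i=4,j=5: odd sum, res = 39-5 = 34
i=5,j=2: odd sum, res = 34-2 = 32
i=5,j=3: even sum, res = 32+15 = 47
i=5,j=4: odd sum, res = 47-4 = 43
i=5,j=5: even sum, res = 43+25 = 68
i=6,j=2: even sum, res = 68+12 = 80
i=6,j=3: odd sum, res = 80-3 = 77
i=6,j=4: even sum, res = 77+24 = 101
i=6,j=5: odd sum, res = 101-5 = 96
i=7,j=2: odd sum, res = 96-2 = 94
i=7,j=3: even sum, res = 94+21 = 115
i=7,j=4: odd sum, res = 115-4 = 111
i=7,j=5: even sum, res = 111+35 = 146

146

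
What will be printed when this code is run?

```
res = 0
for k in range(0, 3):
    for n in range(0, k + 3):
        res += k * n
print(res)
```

k=0,n=0: res = 0+0 = 0
k=0,n=1: res = 0+0 = 0
k=0,n=2: res = 0+0 = 0
k=1,n=0: res = 0+0 = 0
k=1,n=1: res = 0+1 = 1
k=1,n=2: res = 1+2 = 3
k=1,n=3: res = 3+3 = 6
k=2,n=0: res = 6+0 = 6
k=2,n=1: res = 6+2 = 8
k=2,n=2: res = 8+4 = 12
k=2,n=3: res = 12+6 = 18
k=2,n=4: res = 18+8 = 26

26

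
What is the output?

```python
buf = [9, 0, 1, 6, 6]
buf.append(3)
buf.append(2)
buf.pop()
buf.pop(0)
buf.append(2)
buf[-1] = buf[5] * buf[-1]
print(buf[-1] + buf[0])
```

append 3 → [9, 0, 1, 6, 6, 3]
append 2 → [9, 0, 1, 6, 6, 3, 2]
pop() removes 2 → [9, 0, 1, 6, 6, 3]
pop(0) removes 9 → [0, 1, 6, 6, 3]
append 2 → [0, 1, 6, 6, 3, 2]
buf[-1] = buf[5]*buf[-1] = 2*2 = 4 → [0, 1, 6, 6, 3, 4]
buf[-1]+buf[0] = 4+0 = 4

4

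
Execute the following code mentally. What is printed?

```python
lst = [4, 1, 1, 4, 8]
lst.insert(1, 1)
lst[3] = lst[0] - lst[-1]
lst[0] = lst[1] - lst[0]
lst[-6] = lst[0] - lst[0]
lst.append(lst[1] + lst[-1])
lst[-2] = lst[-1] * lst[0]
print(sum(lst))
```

insert 1 at 1 → [4, 1, 1, 1, 4, 8]
lst[3] = lst[0]-lst[-1] = 4-8 = -4 → [4, 1, 1, -4, 4, 8]
lst[0] = lst[1]-lst[0] = 1-4 = -3 → [-3, 1, 1, -4, 4, 8]
lst[-6] = lst[0]-lst[0] = (-3)-(-3) = 0 → [0, 1, 1, -4, 4, 8]
append lst[1]+lst[-1] = 1+8 = 9 → [0, 1, 1, -4, 4, 8, 9]
lst[-2] = lst[-1]*lst[0] = 9*0 = 0 → [0, 1, 1, -4, 4, 0, 9]
sum = 11

11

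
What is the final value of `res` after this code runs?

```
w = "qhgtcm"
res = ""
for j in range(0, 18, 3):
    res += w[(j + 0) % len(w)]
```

j=0: add w[0]='q' → 'q'
j=3: add w[3]='t' → 'qt'
j=6: add w[0]='q' → 'qtq'
j=9: add w[3]='t' → 'qtqt'
j=12: add w[0]='q' → 'qtqtq'
j=15: add w[3]='t' → 'qtqtqt'

'qtqtqt'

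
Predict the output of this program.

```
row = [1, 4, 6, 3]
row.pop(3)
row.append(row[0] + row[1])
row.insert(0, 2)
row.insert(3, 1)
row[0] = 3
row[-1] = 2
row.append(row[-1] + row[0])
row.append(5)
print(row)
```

pop(3) removes 3 → [1, 4, 6]
append row[0]+row[1] = 1+4 = 5 → [1, 4, 6, 5]
insert 2 at 0 → [2, 1, 4, 6, 5]
insert 1 at 3 → [2, 1, 4, 1, 6, 5]
row[0] = 3 → [3, 1, 4, 1, 6, 5]
row[-1] = 2 → [3, 1, 4, 1, 6, 2]
append row[-1]+row[0] = 2+3 = 5 → [3, 1, 4, 1, 6, 2, 5]
append 5 → [3, 1, 4, 1, 6, 2, 5, 5]

[3, 1, 4, 1, 6, 2, 5, 5]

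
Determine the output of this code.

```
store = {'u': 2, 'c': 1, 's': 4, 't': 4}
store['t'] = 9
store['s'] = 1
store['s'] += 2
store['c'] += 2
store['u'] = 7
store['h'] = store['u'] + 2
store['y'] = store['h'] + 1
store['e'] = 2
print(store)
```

store['t'] = 9 → {'u': 2, 'c': 1, 's': 4, 't': 9}
store['s'] = 1 → {'u': 2, 'c': 1, 's': 1, 't': 9}
store['s'] = 1+2 = 3 → {'u': 2, 'c': 1, 's': 3, 't': 9}
store['c'] = 1+2 = 3 → {'u': 2, 'c': 3, 's': 3, 't': 9}
store['u'] = 7 → {'u': 7, 'c': 3, 's': 3, 't': 9}
store['h'] = store['u']+2 = 9 → {'u': 7, 'c': 3, 's': 3, 't': 9, 'h': 9}
store['y'] = store['h']+1 = 10 → {'u': 7, 'c': 3, 's': 3, 't': 9, 'h': 9, 'y': 10}
store['e'] = 2 → {'u': 7, 'c': 3, 's': 3, 't': 9, 'h': 9, 'y': 10, 'e': 2}

{'u': 7, 'c': 3, 's': 3, 't': 9, 'h': 9, 'y': 10, 'e': 2}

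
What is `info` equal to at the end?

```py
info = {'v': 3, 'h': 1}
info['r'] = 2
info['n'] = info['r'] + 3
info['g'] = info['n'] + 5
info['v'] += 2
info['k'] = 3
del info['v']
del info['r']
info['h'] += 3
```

{'h': 4, 'n': 5, 'g': 10, 'k': 3}

info['r'] = 2 → {'v': 3, 'h': 1, 'r': 2}
info['n'] = info['r']+3 = 5 → {'v': 3, 'h': 1, 'r': 2, 'n': 5}
info['g'] = info['n']+5 = 10 → {'v': 3, 'h': 1, 'r': 2, 'n': 5, 'g': 10}
info['v'] = 3+2 = 5 → {'v': 5, 'h': 1, 'r': 2, 'n': 5, 'g': 10}
info['k'] = 3 → {'v': 5, 'h': 1, 'r': 2, 'n': 5, 'g': 10, 'k': 3}
del 'v' → {'h': 1, 'r': 2, 'n': 5, 'g': 10, 'k': 3}
del 'r' → {'h': 1, 'n': 5, 'g': 10, 'k': 3}
info['h'] = 1+3 = 4 → {'h': 4, 'n': 5, 'g': 10, 'k': 3}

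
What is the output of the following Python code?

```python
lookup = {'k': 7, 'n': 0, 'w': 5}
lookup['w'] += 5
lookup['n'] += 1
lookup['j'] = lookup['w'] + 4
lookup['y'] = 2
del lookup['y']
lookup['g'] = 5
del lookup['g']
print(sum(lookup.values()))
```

lookup['w'] = 5+5 = 10 → {'k': 7, 'n': 0, 'w': 10}
lookup['n'] = 0+1 = 1 → {'k': 7, 'n': 1, 'w': 10}
lookup['j'] = lookup['w']+4 = 14 → {'k': 7, 'n': 1, 'w': 10, 'j': 14}
lookup['y'] = 2 → {'k': 7, 'n': 1, 'w': 10, 'j': 14, 'y': 2}
del 'y' → {'k': 7, 'n': 1, 'w': 10, 'j': 14}
lookup['g'] = 5 → {'k': 7, 'n': 1, 'w': 10, 'j': 14, 'g': 5}
del 'g' → {'k': 7, 'n': 1, 'w': 10, 'j': 14}
sum of values = 32

32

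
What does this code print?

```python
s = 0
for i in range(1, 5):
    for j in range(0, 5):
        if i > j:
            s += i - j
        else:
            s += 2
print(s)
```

i=1,j=0: 1>0, s = 0+1 = 1
i=1,j=1: not 1>1, s = 1+2 = 3
i=1,j=2: not 1>2, s = 3+2 = 5
i=1,j=3: not 1>3, s = 5+2 = 7
i=1,j=4: not 1>4, s = 7+2 = 9
i=2,j=0: 2>0, s = 9+2 = 11
i=2,j=1: 2>1, s = 11+1 = 12
i=2,j=2: not 2>2, s = 12+2 = 14
i=2,j=3: not 2>3, s = 14+2 = 16
i=2,j=4: not 2>4, s = 16+2 = 18
i=3,j=0: 3>0, s = 18+3 = 21
i=3,j=1: 3>1, s = 21+2 = 23
i=3,j=2: 3>2, s = 23+1 = 24
i=3,j=3: not 3>3, s = 24+2 = 26
i=3,j=4: not 3>4, s = 26+2 = 28
i=4,j=0: 4>0, s = 28+4 = 32
i=4,j=1: 4>1, s = 32+3 = 35
i=4,j=2: 4>2, s = 35+2 = 37
i=4,j=3: 4>3, s = 37+1 = 38
i=4,j=4: not 4>4, s = 38+2 = 40

40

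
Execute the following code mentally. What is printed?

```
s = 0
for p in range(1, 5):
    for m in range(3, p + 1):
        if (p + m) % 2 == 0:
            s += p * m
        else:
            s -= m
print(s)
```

p=3,m=3: even sum, s = 0+9 = 9
p=4,m=3: odd sum, s = 9-3 = 6
p=4,m=4: even sum, s = 6+16 = 22

22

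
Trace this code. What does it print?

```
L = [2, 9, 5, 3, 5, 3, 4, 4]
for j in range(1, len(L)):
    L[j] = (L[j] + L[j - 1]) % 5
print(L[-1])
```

0

j=1: L[1] = (9+2)%5 = 1 → [2, 1, 5, 3, 5, 3, 4, 4]
j=2: L[2] = (5+1)%5 = 1 → [2, 1, 1, 3, 5, 3, 4, 4]
j=3: L[3] = (3+1)%5 = 4 → [2, 1, 1, 4, 5, 3, 4, 4]
j=4: L[4] = (5+4)%5 = 4 → [2, 1, 1, 4, 4, 3, 4, 4]
j=5: L[5] = (3+4)%5 = 2 → [2, 1, 1, 4, 4, 2, 4, 4]
j=6: L[6] = (4+2)%5 = 1 → [2, 1, 1, 4, 4, 2, 1, 4]
j=7: L[7] = (4+1)%5 = 0 → [2, 1, 1, 4, 4, 2, 1, 0]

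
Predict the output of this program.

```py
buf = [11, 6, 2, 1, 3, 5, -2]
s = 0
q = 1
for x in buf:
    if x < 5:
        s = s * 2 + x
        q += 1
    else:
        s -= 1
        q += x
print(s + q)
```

x=11: not <5, s = 0-1 = -1; q=12
x=6: not <5, s = (-1)-1 = -2; q=18
x=2: <5, s = (-2)*2+2 = -2; q=19
x=1: <5, s = (-2)*2+1 = -3; q=20
x=3: <5, s = (-3)*2+3 = -3; q=21
x=5: not <5, s = (-3)-1 = -4; q=26
x=-2: <5, s = (-4)*2+(-2) = -10; q=27
s+q = (-10)+27 = 17

17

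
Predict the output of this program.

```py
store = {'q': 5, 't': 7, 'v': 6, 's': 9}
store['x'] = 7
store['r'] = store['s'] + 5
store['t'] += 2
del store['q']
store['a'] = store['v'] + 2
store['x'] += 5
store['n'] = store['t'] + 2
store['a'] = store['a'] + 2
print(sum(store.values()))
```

71

store['x'] = 7 → {'q': 5, 't': 7, 'v': 6, 's': 9, 'x': 7}
store['r'] = store['s']+5 = 14 → {'q': 5, 't': 7, 'v': 6, 's': 9, 'x': 7, 'r': 14}
store['t'] = 7+2 = 9 → {'q': 5, 't': 9, 'v': 6, 's': 9, 'x': 7, 'r': 14}
del 'q' → {'t': 9, 'v': 6, 's': 9, 'x': 7, 'r': 14}
store['a'] = store['v']+2 = 8 → {'t': 9, 'v': 6, 's': 9, 'x': 7, 'r': 14, 'a': 8}
store['x'] = 7+5 = 12 → {'t': 9, 'v': 6, 's': 9, 'x': 12, 'r': 14, 'a': 8}
store['n'] = store['t']+2 = 11 → {'t': 9, 'v': 6, 's': 9, 'x': 12, 'r': 14, 'a': 8, 'n': 11}
store['a'] = store['a']+2 = 10 → {'t': 9, 'v': 6, 's': 9, 'x': 12, 'r': 14, 'a': 10, 'n': 11}
sum of values = 71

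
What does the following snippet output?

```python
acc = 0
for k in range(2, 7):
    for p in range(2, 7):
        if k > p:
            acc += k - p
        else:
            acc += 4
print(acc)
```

k=2,p=2: not 2>2, acc = 0+4 = 4
k=2,p=3: not 2>3, acc = 4+4 = 8
k=2,p=4: not 2>4, acc = 8+4 = 12
k=2,p=5: not 2>5, acc = 12+4 = 16
k=2,p=6: not 2>6, acc = 16+4 = 20
k=3,p=2: 3>2, acc = 20+1 = 21
k=3,p=3: not 3>3, acc = 21+4 = 25
k=3,p=4: not 3>4, acc = 25+4 = 29
k=3,p=5: not 3>5, acc = 29+4 = 33
k=3,p=6: not 3>6, acc = 33+4 = 37
k=4,p=2: 4>2, acc = 37+2 = 39
k=4,p=3: 4>3, acc = 39+1 = 40
k=4,p=4: not 4>4, acc = 40+4 = 44
k=4,p=5: not 4>5, acc = 44+4 = 48
k=4,p=6: not 4>6, acc = 48+4 = 52
k=5,p=2: 5>2, acc = 52+3 = 55
k=5,p=3: 5>3, acc = 55+2 = 57
k=5,p=4: 5>4, acc = 57+1 = 58
k=5,p=5: not 5>5, acc = 58+4 = 62
k=5,p=6: not 5>6, acc = 62+4 = 66
k=6,p=2: 6>2, acc = 66+4 = 70
k=6,p=3: 6>3, acc = 70+3 = 73
k=6,p=4: 6>4, acc = 73+2 = 75
k=6,p=5: 6>5, acc = 75+1 = 76
k=6,p=6: not 6>6, acc = 76+4 = 80

80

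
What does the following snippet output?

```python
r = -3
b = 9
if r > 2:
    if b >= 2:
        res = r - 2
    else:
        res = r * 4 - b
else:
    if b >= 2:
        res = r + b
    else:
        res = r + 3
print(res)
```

6

r=-3, b=9
r > 2 is False; b >= 2 is True
→ res = r + b = 6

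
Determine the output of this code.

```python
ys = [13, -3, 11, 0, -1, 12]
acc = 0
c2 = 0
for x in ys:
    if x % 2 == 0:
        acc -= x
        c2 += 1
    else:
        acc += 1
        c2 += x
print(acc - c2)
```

-30

x=13: not even, acc = 0+1 = 1; c2=13
x=-3: not even, acc = 1+1 = 2; c2=10
x=11: not even, acc = 2+1 = 3; c2=21
x=0: even, acc = 3-0 = 3; c2=22
x=-1: not even, acc = 3+1 = 4; c2=21
x=12: even, acc = 4-12 = -8; c2=22
acc-c2 = (-8)-22 = -30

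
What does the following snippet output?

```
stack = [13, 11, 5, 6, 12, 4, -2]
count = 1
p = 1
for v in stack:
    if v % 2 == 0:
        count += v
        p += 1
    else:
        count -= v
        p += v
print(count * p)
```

v=13: not even, count = 1-13 = -12; p=14
v=11: not even, count = (-12)-11 = -23; p=25
v=5: not even, count = (-23)-5 = -28; p=30
v=6: even, count = (-28)+6 = -22; p=31
v=12: even, count = (-22)+12 = -10; p=32
v=4: even, count = (-10)+4 = -6; p=33
v=-2: even, count = (-6)+(-2) = -8; p=34
count*p = (-8)*34 = -272

-272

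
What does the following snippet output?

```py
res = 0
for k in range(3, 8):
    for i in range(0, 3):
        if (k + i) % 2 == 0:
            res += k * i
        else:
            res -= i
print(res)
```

27

k=3,i=0: odd sum, res = 0-0 = 0
k=3,i=1: even sum, res = 0+3 = 3
k=3,i=2: odd sum, res = 3-2 = 1
k=4,i=0: even sum, res = 1+0 = 1
k=4,i=1: odd sum, res = 1-1 = 0
k=4,i=2: even sum, res = 0+8 = 8
k=5,i=0: odd sum, res = 8-0 = 8
k=5,i=1: even sum, res = 8+5 = 13
k=5,i=2: odd sum, res = 13-2 = 11
k=6,i=0: even sum, res = 11+0 = 11
k=6,i=1: odd sum, res = 11-1 = 10
k=6,i=2: even sum, res = 10+12 = 22
k=7,i=0: odd sum, res = 22-0 = 22
k=7,i=1: even sum, res = 22+7 = 29
k=7,i=2: odd sum, res = 29-2 = 27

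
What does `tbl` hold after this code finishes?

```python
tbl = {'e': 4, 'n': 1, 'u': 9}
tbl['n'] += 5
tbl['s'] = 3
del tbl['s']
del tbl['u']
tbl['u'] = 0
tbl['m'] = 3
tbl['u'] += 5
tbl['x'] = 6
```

{'e': 4, 'n': 6, 'u': 5, 'm': 3, 'x': 6}

tbl['n'] = 1+5 = 6 → {'e': 4, 'n': 6, 'u': 9}
tbl['s'] = 3 → {'e': 4, 'n': 6, 'u': 9, 's': 3}
del 's' → {'e': 4, 'n': 6, 'u': 9}
del 'u' → {'e': 4, 'n': 6}
tbl['u'] = 0 → {'e': 4, 'n': 6, 'u': 0}
tbl['m'] = 3 → {'e': 4, 'n': 6, 'u': 0, 'm': 3}
tbl['u'] = 0+5 = 5 → {'e': 4, 'n': 6, 'u': 5, 'm': 3}
tbl['x'] = 6 → {'e': 4, 'n': 6, 'u': 5, 'm': 3, 'x': 6}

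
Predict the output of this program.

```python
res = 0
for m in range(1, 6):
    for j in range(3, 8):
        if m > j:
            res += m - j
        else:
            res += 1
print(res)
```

26

m=1,j=3: not 1>3, res = 0+1 = 1
m=1,j=4: not 1>4, res = 1+1 = 2
m=1,j=5: not 1>5, res = 2+1 = 3
m=1,j=6: not 1>6, res = 3+1 = 4
m=1,j=7: not 1>7, res = 4+1 = 5
m=2,j=3: not 2>3, res = 5+1 = 6
m=2,j=4: not 2>4, res = 6+1 = 7
m=2,j=5: not 2>5, res = 7+1 = 8
m=2,j=6: not 2>6, res = 8+1 = 9
m=2,j=7: not 2>7, res = 9+1 = 10
m=3,j=3: not 3>3, res = 10+1 = 11
m=3,j=4: not 3>4, res = 11+1 = 12
m=3,j=5: not 3>5, res = 12+1 = 13
m=3,j=6: not 3>6, res = 13+1 = 14
m=3,j=7: not 3>7, res = 14+1 = 15
m=4,j=3: 4>3, res = 15+1 = 16
m=4,j=4: not 4>4, res = 16+1 = 17
m=4,j=5: not 4>5, res = 17+1 = 18
m=4,j=6: not 4>6, res = 18+1 = 19
m=4,j=7: not 4>7, res = 19+1 = 20
m=5,j=3: 5>3, res = 20+2 = 22
m=5,j=4: 5>4, res = 22+1 = 23
m=5,j=5: not 5>5, res = 23+1 = 24
m=5,j=6: not 5>6, res = 24+1 = 25
m=5,j=7: not 5>7, res = 25+1 = 26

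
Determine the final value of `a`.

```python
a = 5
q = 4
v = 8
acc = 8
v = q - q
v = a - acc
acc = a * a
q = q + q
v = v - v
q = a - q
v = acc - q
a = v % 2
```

0

v = 4-4 = 0
v = 5-8 = -3
acc = 5*5 = 25
q = 4+4 = 8
v = (-3)-(-3) = 0
q = 5-8 = -3
v = 25-(-3) = 28
a = 28%2 = 0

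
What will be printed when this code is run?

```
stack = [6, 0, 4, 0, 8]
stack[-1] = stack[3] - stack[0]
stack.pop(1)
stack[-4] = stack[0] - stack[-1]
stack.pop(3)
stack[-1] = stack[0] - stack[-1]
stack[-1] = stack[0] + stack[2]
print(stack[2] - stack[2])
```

stack[-1] = stack[3]-stack[0] = 0-6 = -6 → [6, 0, 4, 0, -6]
pop(1) removes 0 → [6, 4, 0, -6]
stack[-4] = stack[0]-stack[-1] = 6-(-6) = 12 → [12, 4, 0, -6]
pop(3) removes -6 → [12, 4, 0]
stack[-1] = stack[0]-stack[-1] = 12-0 = 12 → [12, 4, 12]
stack[-1] = stack[0]+stack[2] = 12+12 = 24 → [12, 4, 24]
stack[2]-stack[2] = 24-24 = 0

0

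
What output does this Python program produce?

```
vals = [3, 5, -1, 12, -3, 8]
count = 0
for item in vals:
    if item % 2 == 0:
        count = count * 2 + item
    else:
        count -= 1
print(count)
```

18

item=3: not even, count = 0-1 = -1
item=5: not even, count = (-1)-1 = -2
item=-1: not even, count = (-2)-1 = -3
item=12: even, count = (-3)*2+12 = 6
item=-3: not even, count = 6-1 = 5
item=8: even, count = 5*2+8 = 18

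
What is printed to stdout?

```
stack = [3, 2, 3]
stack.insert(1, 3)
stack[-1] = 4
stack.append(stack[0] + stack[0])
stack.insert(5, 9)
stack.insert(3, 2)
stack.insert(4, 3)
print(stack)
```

[3, 3, 2, 2, 3, 4, 6, 9]

insert 3 at 1 → [3, 3, 2, 3]
stack[-1] = 4 → [3, 3, 2, 4]
append stack[0]+stack[0] = 3+3 = 6 → [3, 3, 2, 4, 6]
insert 9 at 5 → [3, 3, 2, 4, 6, 9]
insert 2 at 3 → [3, 3, 2, 2, 4, 6, 9]
insert 3 at 4 → [3, 3, 2, 2, 3, 4, 6, 9]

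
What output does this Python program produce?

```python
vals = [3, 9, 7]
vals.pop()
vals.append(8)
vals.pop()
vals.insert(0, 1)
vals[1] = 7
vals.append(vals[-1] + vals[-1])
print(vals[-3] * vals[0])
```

pop() removes 7 → [3, 9]
append 8 → [3, 9, 8]
pop() removes 8 → [3, 9]
insert 1 at 0 → [1, 3, 9]
vals[1] = 7 → [1, 7, 9]
append vals[-1]+vals[-1] = 9+9 = 18 → [1, 7, 9, 18]
vals[-3]*vals[0] = 7*1 = 7

7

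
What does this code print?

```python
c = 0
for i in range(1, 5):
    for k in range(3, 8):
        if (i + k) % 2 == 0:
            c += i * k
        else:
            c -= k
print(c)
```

i=1,k=3: even sum, c = 0+3 = 3
i=1,k=4: odd sum, c = 3-4 = -1
i=1,k=5: even sum, c = (-1)+5 = 4
i=1,k=6: odd sum, c = 4-6 = -2
i=1,k=7: even sum, c = (-2)+7 = 5
i=2,k=3: odd sum, c = 5-3 = 2
i=2,k=4: even sum, c = 2+8 = 10
i=2,k=5: odd sum, c = 10-5 = 5
i=2,k=6: even sum, c = 5+12 = 17
i=2,k=7: odd sum, c = 17-7 = 10
i=3,k=3: even sum, c = 10+9 = 19
i=3,k=4: odd sum, c = 19-4 = 15
i=3,k=5: even sum, c = 15+15 = 30
i=3,k=6: odd sum, c = 30-6 = 24
i=3,k=7: even sum, c = 24+21 = 45
i=4,k=3: odd sum, c = 45-3 = 42
i=4,k=4: even sum, c = 42+16 = 58
i=4,k=5: odd sum, c = 58-5 = 53
i=4,k=6: even sum, c = 53+24 = 77
i=4,k=7: odd sum, c = 77-7 = 70

70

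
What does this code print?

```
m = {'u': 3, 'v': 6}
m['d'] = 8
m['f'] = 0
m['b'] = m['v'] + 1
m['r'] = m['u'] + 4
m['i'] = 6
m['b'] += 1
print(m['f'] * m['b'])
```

0

m['d'] = 8 → {'u': 3, 'v': 6, 'd': 8}
m['f'] = 0 → {'u': 3, 'v': 6, 'd': 8, 'f': 0}
m['b'] = m['v']+1 = 7 → {'u': 3, 'v': 6, 'd': 8, 'f': 0, 'b': 7}
m['r'] = m['u']+4 = 7 → {'u': 3, 'v': 6, 'd': 8, 'f': 0, 'b': 7, 'r': 7}
m['i'] = 6 → {'u': 3, 'v': 6, 'd': 8, 'f': 0, 'b': 7, 'r': 7, 'i': 6}
m['b'] = 7+1 = 8 → {'u': 3, 'v': 6, 'd': 8, 'f': 0, 'b': 8, 'r': 7, 'i': 6}
m['f']*m['b'] = 0*8 = 0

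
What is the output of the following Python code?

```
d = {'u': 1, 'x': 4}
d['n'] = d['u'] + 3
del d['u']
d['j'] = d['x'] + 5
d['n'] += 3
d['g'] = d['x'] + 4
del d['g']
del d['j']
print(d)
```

{'x': 4, 'n': 7}

d['n'] = d['u']+3 = 4 → {'u': 1, 'x': 4, 'n': 4}
del 'u' → {'x': 4, 'n': 4}
d['j'] = d['x']+5 = 9 → {'x': 4, 'n': 4, 'j': 9}
d['n'] = 4+3 = 7 → {'x': 4, 'n': 7, 'j': 9}
d['g'] = d['x']+4 = 8 → {'x': 4, 'n': 7, 'j': 9, 'g': 8}
del 'g' → {'x': 4, 'n': 7, 'j': 9}
del 'j' → {'x': 4, 'n': 7}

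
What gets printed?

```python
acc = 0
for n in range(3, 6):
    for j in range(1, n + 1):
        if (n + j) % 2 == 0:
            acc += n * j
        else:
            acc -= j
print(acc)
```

69

n=3,j=1: even sum, acc = 0+3 = 3
n=3,j=2: odd sum, acc = 3-2 = 1
n=3,j=3: even sum, acc = 1+9 = 10
n=4,j=1: odd sum, acc = 10-1 = 9
n=4,j=2: even sum, acc = 9+8 = 17
n=4,j=3: odd sum, acc = 17-3 = 14
n=4,j=4: even sum, acc = 14+16 = 30
n=5,j=1: even sum, acc = 30+5 = 35
n=5,j=2: odd sum, acc = 35-2 = 33
n=5,j=3: even sum, acc = 33+15 = 48
n=5,j=4: odd sum, acc = 48-4 = 44
n=5,j=5: even sum, acc = 44+25 = 69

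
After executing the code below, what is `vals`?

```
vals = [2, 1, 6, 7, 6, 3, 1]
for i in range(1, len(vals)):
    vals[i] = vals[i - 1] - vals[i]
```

[2, 1, -5, -12, -18, -21, -22]

i=1: vals[1] = 2-1 = 1 → [2, 1, 6, 7, 6, 3, 1]
i=2: vals[2] = 1-6 = -5 → [2, 1, -5, 7, 6, 3, 1]
i=3: vals[3] = (-5)-7 = -12 → [2, 1, -5, -12, 6, 3, 1]
i=4: vals[4] = (-12)-6 = -18 → [2, 1, -5, -12, -18, 3, 1]
i=5: vals[5] = (-18)-3 = -21 → [2, 1, -5, -12, -18, -21, 1]
i=6: vals[6] = (-21)-1 = -22 → [2, 1, -5, -12, -18, -21, -22]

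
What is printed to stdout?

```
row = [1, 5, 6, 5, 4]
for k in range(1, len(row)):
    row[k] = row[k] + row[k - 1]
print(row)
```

k=1: row[1] = 5+1 = 6 → [1, 6, 6, 5, 4]
k=2: row[2] = 6+6 = 12 → [1, 6, 12, 5, 4]
k=3: row[3] = 5+12 = 17 → [1, 6, 12, 17, 4]
k=4: row[4] = 4+17 = 21 → [1, 6, 12, 17, 21]

[1, 6, 12, 17, 21]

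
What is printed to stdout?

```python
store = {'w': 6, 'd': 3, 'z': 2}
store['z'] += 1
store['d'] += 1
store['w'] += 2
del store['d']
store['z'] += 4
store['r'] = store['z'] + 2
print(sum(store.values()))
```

store['z'] = 2+1 = 3 → {'w': 6, 'd': 3, 'z': 3}
store['d'] = 3+1 = 4 → {'w': 6, 'd': 4, 'z': 3}
store['w'] = 6+2 = 8 → {'w': 8, 'd': 4, 'z': 3}
del 'd' → {'w': 8, 'z': 3}
store['z'] = 3+4 = 7 → {'w': 8, 'z': 7}
store['r'] = store['z']+2 = 9 → {'w': 8, 'z': 7, 'r': 9}
sum of values = 24

24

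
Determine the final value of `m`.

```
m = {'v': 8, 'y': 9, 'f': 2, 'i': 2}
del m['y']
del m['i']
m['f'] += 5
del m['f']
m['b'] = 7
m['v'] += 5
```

{'v': 13, 'b': 7}

del 'y' → {'v': 8, 'f': 2, 'i': 2}
del 'i' → {'v': 8, 'f': 2}
m['f'] = 2+5 = 7 → {'v': 8, 'f': 7}
del 'f' → {'v': 8}
m['b'] = 7 → {'v': 8, 'b': 7}
m['v'] = 8+5 = 13 → {'v': 13, 'b': 7}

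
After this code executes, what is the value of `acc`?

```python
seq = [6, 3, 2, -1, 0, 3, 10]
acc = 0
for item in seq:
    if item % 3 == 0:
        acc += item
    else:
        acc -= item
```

1

item=6: %3==0, acc = 0+6 = 6
item=3: %3==0, acc = 6+3 = 9
item=2: not %3==0, acc = 9-2 = 7
item=-1: not %3==0, acc = 7-(-1) = 8
item=0: %3==0, acc = 8+0 = 8
item=3: %3==0, acc = 8+3 = 11
item=10: not %3==0, acc = 11-10 = 1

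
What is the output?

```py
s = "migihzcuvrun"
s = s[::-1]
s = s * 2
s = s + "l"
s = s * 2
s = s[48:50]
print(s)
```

ml

reverse → 'nurvuczhigim'
repeat ×2 → 'nurvuczhigimnurvuczhigim'
+ 'l' → 'nurvuczhigimnurvuczhigiml'
repeat ×2 → 'nurvuczhigimnurvuczhigimlnurvuczhigimnurvuczhigiml'
slice [48:50] → 'ml'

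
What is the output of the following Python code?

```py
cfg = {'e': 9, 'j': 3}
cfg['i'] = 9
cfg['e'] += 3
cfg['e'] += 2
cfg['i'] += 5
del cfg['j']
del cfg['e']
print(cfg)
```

cfg['i'] = 9 → {'e': 9, 'j': 3, 'i': 9}
cfg['e'] = 9+3 = 12 → {'e': 12, 'j': 3, 'i': 9}
cfg['e'] = 12+2 = 14 → {'e': 14, 'j': 3, 'i': 9}
cfg['i'] = 9+5 = 14 → {'e': 14, 'j': 3, 'i': 14}
del 'j' → {'e': 14, 'i': 14}
del 'e' → {'i': 14}

{'i': 14}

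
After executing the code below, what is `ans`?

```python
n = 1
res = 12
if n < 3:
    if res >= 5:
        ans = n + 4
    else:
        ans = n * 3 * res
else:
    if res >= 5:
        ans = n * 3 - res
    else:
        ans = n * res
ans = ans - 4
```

1

n=1, res=12
n < 3 is True; res >= 5 is True
→ ans = n + 4 = 5
ans = 5-4 = 1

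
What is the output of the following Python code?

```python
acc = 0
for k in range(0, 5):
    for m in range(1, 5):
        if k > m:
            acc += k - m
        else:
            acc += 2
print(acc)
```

38

k=0,m=1: not 0>1, acc = 0+2 = 2
k=0,m=2: not 0>2, acc = 2+2 = 4
k=0,m=3: not 0>3, acc = 4+2 = 6
k=0,m=4: not 0>4, acc = 6+2 = 8
k=1,m=1: not 1>1, acc = 8+2 = 10
k=1,m=2: not 1>2, acc = 10+2 = 12
k=1,m=3: not 1>3, acc = 12+2 = 14
k=1,m=4: not 1>4, acc = 14+2 = 16
k=2,m=1: 2>1, acc = 16+1 = 17
k=2,m=2: not 2>2, acc = 17+2 = 19
k=2,m=3: not 2>3, acc = 19+2 = 21
k=2,m=4: not 2>4, acc = 21+2 = 23
k=3,m=1: 3>1, acc = 23+2 = 25
k=3,m=2: 3>2, acc = 25+1 = 26
k=3,m=3: not 3>3, acc = 26+2 = 28
k=3,m=4: not 3>4, acc = 28+2 = 30
k=4,m=1: 4>1, acc = 30+3 = 33
k=4,m=2: 4>2, acc = 33+2 = 35
k=4,m=3: 4>3, acc = 35+1 = 36
k=4,m=4: not 4>4, acc = 36+2 = 38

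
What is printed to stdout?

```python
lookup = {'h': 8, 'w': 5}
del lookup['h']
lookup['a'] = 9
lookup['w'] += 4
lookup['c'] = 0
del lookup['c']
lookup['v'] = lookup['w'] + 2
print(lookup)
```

del 'h' → {'w': 5}
lookup['a'] = 9 → {'w': 5, 'a': 9}
lookup['w'] = 5+4 = 9 → {'w': 9, 'a': 9}
lookup['c'] = 0 → {'w': 9, 'a': 9, 'c': 0}
del 'c' → {'w': 9, 'a': 9}
lookup['v'] = lookup['w']+2 = 11 → {'w': 9, 'a': 9, 'v': 11}

{'w': 9, 'a': 9, 'v': 11}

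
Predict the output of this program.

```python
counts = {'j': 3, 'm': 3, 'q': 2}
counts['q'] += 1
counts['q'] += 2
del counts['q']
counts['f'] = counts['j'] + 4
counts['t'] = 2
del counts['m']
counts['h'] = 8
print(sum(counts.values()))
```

20

counts['q'] = 2+1 = 3 → {'j': 3, 'm': 3, 'q': 3}
counts['q'] = 3+2 = 5 → {'j': 3, 'm': 3, 'q': 5}
del 'q' → {'j': 3, 'm': 3}
counts['f'] = counts['j']+4 = 7 → {'j': 3, 'm': 3, 'f': 7}
counts['t'] = 2 → {'j': 3, 'm': 3, 'f': 7, 't': 2}
del 'm' → {'j': 3, 'f': 7, 't': 2}
counts['h'] = 8 → {'j': 3, 'f': 7, 't': 2, 'h': 8}
sum of values = 20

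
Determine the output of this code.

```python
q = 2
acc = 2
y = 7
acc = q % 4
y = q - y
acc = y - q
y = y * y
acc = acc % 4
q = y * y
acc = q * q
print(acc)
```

acc = 2%4 = 2
y = 2-7 = -5
acc = (-5)-2 = -7
y = (-5)*(-5) = 25
acc = (-7)%4 = 1
q = 25*25 = 625
acc = 625*625 = 390625

390625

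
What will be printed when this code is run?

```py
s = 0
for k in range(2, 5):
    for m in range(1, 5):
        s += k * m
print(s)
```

k=2,m=1: s = 0+2 = 2
k=2,m=2: s = 2+4 = 6
k=2,m=3: s = 6+6 = 12
k=2,m=4: s = 12+8 = 20
k=3,m=1: s = 20+3 = 23
k=3,m=2: s = 23+6 = 29
k=3,m=3: s = 29+9 = 38
k=3,m=4: s = 38+12 = 50
k=4,m=1: s = 50+4 = 54
k=4,m=2: s = 54+8 = 62
k=4,m=3: s = 62+12 = 74
k=4,m=4: s = 74+16 = 90

90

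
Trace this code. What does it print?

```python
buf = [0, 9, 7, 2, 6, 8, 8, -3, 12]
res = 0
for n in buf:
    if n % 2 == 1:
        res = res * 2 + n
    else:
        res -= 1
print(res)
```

n=0: not odd, res = 0-1 = -1
n=9: odd, res = (-1)*2+9 = 7
n=7: odd, res = 7*2+7 = 21
n=2: not odd, res = 21-1 = 20
n=6: not odd, res = 20-1 = 19
n=8: not odd, res = 19-1 = 18
n=8: not odd, res = 18-1 = 17
n=-3: odd, res = 17*2+(-3) = 31
n=12: not odd, res = 31-1 = 30

30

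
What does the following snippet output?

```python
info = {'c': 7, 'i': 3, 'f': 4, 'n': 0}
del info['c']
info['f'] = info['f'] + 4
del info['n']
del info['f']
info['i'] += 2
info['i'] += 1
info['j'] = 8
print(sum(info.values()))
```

14

del 'c' → {'i': 3, 'f': 4, 'n': 0}
info['f'] = info['f']+4 = 8 → {'i': 3, 'f': 8, 'n': 0}
del 'n' → {'i': 3, 'f': 8}
del 'f' → {'i': 3}
info['i'] = 3+2 = 5 → {'i': 5}
info['i'] = 5+1 = 6 → {'i': 6}
info['j'] = 8 → {'i': 6, 'j': 8}
sum of values = 14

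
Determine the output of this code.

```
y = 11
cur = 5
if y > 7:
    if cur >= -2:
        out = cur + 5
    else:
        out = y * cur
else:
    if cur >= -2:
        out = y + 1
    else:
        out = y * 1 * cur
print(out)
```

y=11, cur=5
y > 7 is True; cur >= -2 is True
→ out = cur + 5 = 10

10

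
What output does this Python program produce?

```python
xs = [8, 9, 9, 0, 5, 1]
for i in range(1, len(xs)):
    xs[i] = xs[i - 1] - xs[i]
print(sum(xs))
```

i=1: xs[1] = 8-9 = -1 → [8, -1, 9, 0, 5, 1]
i=2: xs[2] = (-1)-9 = -10 → [8, -1, -10, 0, 5, 1]
i=3: xs[3] = (-10)-0 = -10 → [8, -1, -10, -10, 5, 1]
i=4: xs[4] = (-10)-5 = -15 → [8, -1, -10, -10, -15, 1]
i=5: xs[5] = (-15)-1 = -16 → [8, -1, -10, -10, -15, -16]
sum = -44

-44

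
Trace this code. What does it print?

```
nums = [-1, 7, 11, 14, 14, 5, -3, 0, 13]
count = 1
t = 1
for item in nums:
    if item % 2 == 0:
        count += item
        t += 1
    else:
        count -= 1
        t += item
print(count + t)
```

item=-1: not even, count = 1-1 = 0; t=0
item=7: not even, count = 0-1 = -1; t=7
item=11: not even, count = (-1)-1 = -2; t=18
item=14: even, count = (-2)+14 = 12; t=19
item=14: even, count = 12+14 = 26; t=20
item=5: not even, count = 26-1 = 25; t=25
item=-3: not even, count = 25-1 = 24; t=22
item=0: even, count = 24+0 = 24; t=23
item=13: not even, count = 24-1 = 23; t=36
count+t = 23+36 = 59

59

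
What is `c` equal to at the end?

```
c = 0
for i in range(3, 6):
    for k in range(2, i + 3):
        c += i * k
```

257

i=3,k=2: c = 0+6 = 6
i=3,k=3: c = 6+9 = 15
i=3,k=4: c = 15+12 = 27
i=3,k=5: c = 27+15 = 42
i=4,k=2: c = 42+8 = 50
i=4,k=3: c = 50+12 = 62
i=4,k=4: c = 62+16 = 78
i=4,k=5: c = 78+20 = 98
i=4,k=6: c = 98+24 = 122
i=5,k=2: c = 122+10 = 132
i=5,k=3: c = 132+15 = 147
i=5,k=4: c = 147+20 = 167
i=5,k=5: c = 167+25 = 192
i=5,k=6: c = 192+30 = 222
i=5,k=7: c = 222+35 = 257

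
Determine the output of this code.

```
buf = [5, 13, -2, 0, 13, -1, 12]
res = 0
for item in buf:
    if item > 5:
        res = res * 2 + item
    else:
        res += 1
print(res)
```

108

item=5: not >5, res = 0+1 = 1
item=13: >5, res = 1*2+13 = 15
item=-2: not >5, res = 15+1 = 16
item=0: not >5, res = 16+1 = 17
item=13: >5, res = 17*2+13 = 47
item=-1: not >5, res = 47+1 = 48
item=12: >5, res = 48*2+12 = 108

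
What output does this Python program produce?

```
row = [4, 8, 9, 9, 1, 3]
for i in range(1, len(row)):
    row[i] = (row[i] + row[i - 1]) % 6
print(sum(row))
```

i=1: row[1] = (8+4)%6 = 0 → [4, 0, 9, 9, 1, 3]
i=2: row[2] = (9+0)%6 = 3 → [4, 0, 3, 9, 1, 3]
i=3: row[3] = (9+3)%6 = 0 → [4, 0, 3, 0, 1, 3]
i=4: row[4] = (1+0)%6 = 1 → [4, 0, 3, 0, 1, 3]
i=5: row[5] = (3+1)%6 = 4 → [4, 0, 3, 0, 1, 4]
sum = 12

12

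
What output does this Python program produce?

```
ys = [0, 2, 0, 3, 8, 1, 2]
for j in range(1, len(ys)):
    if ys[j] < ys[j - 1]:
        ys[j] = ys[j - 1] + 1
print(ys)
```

j=1: 2>=0, unchanged → [0, 2, 0, 3, 8, 1, 2]
j=2: 0<2, ys[2] = 2+1 = 3 → [0, 2, 3, 3, 8, 1, 2]
j=3: 3>=3, unchanged → [0, 2, 3, 3, 8, 1, 2]
j=4: 8>=3, unchanged → [0, 2, 3, 3, 8, 1, 2]
j=5: 1<8, ys[5] = 8+1 = 9 → [0, 2, 3, 3, 8, 9, 2]
j=6: 2<9, ys[6] = 9+1 = 10 → [0, 2, 3, 3, 8, 9, 10]

[0, 2, 3, 3, 8, 9, 10]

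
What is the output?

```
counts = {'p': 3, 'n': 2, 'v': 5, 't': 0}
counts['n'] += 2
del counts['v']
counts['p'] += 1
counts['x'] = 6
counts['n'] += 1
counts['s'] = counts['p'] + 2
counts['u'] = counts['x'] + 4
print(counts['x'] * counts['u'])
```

60

counts['n'] = 2+2 = 4 → {'p': 3, 'n': 4, 'v': 5, 't': 0}
del 'v' → {'p': 3, 'n': 4, 't': 0}
counts['p'] = 3+1 = 4 → {'p': 4, 'n': 4, 't': 0}
counts['x'] = 6 → {'p': 4, 'n': 4, 't': 0, 'x': 6}
counts['n'] = 4+1 = 5 → {'p': 4, 'n': 5, 't': 0, 'x': 6}
counts['s'] = counts['p']+2 = 6 → {'p': 4, 'n': 5, 't': 0, 'x': 6, 's': 6}
counts['u'] = counts['x']+4 = 10 → {'p': 4, 'n': 5, 't': 0, 'x': 6, 's': 6, 'u': 10}
counts['x']*counts['u'] = 6*10 = 60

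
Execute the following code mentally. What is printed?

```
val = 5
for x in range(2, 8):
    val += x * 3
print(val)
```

x=2: val = 5+2*3 = 11
x=3: val = 11+3*3 = 20
x=4: val = 20+4*3 = 32
x=5: val = 32+5*3 = 47
x=6: val = 47+6*3 = 65
x=7: val = 65+7*3 = 86

86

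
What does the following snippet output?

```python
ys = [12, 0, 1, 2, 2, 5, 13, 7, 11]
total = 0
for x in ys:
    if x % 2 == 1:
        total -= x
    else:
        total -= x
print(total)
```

-53

x=12: not odd, total = 0-12 = -12
x=0: not odd, total = (-12)-0 = -12
x=1: odd, total = (-12)-1 = -13
x=2: not odd, total = (-13)-2 = -15
x=2: not odd, total = (-15)-2 = -17
x=5: odd, total = (-17)-5 = -22
x=13: odd, total = (-22)-13 = -35
x=7: odd, total = (-35)-7 = -42
x=11: odd, total = (-42)-11 = -53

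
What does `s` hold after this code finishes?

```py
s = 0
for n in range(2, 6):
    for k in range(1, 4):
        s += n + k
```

66

n=2,k=1: s = 0+3 = 3
n=2,k=2: s = 3+4 = 7
n=2,k=3: s = 7+5 = 12
n=3,k=1: s = 12+4 = 16
n=3,k=2: s = 16+5 = 21
n=3,k=3: s = 21+6 = 27
n=4,k=1: s = 27+5 = 32
n=4,k=2: s = 32+6 = 38
n=4,k=3: s = 38+7 = 45
n=5,k=1: s = 45+6 = 51
n=5,k=2: s = 51+7 = 58
n=5,k=3: s = 58+8 = 66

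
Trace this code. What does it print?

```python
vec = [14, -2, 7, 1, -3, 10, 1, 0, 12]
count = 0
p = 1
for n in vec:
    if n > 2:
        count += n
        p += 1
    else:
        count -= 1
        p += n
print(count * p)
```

76

n=14: >2, count = 0+14 = 14; p=2
n=-2: not >2, count = 14-1 = 13; p=0
n=7: >2, count = 13+7 = 20; p=1
n=1: not >2, count = 20-1 = 19; p=2
n=-3: not >2, count = 19-1 = 18; p=-1
n=10: >2, count = 18+10 = 28; p=0
n=1: not >2, count = 28-1 = 27; p=1
n=0: not >2, count = 27-1 = 26; p=1
n=12: >2, count = 26+12 = 38; p=2
count*p = 38*2 = 76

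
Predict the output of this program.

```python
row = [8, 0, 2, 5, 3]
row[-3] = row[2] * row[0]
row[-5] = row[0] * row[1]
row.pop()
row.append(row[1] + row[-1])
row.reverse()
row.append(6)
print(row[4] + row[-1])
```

6

row[-3] = row[2]*row[0] = 2*8 = 16 → [8, 0, 16, 5, 3]
row[-5] = row[0]*row[1] = 8*0 = 0 → [0, 0, 16, 5, 3]
pop() removes 3 → [0, 0, 16, 5]
append row[1]+row[-1] = 0+5 = 5 → [0, 0, 16, 5, 5]
reverse → [5, 5, 16, 0, 0]
append 6 → [5, 5, 16, 0, 0, 6]
row[4]+row[-1] = 0+6 = 6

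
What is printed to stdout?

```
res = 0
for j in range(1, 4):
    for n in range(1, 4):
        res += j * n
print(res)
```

36

j=1,n=1: res = 0+1 = 1
j=1,n=2: res = 1+2 = 3
j=1,n=3: res = 3+3 = 6
j=2,n=1: res = 6+2 = 8
j=2,n=2: res = 8+4 = 12
j=2,n=3: res = 12+6 = 18
j=3,n=1: res = 18+3 = 21
j=3,n=2: res = 21+6 = 27
j=3,n=3: res = 27+9 = 36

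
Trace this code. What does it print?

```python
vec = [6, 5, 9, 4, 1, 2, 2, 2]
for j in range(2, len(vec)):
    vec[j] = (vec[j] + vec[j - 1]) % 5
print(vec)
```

j=2: vec[2] = (9+5)%5 = 4 → [6, 5, 4, 4, 1, 2, 2, 2]
j=3: vec[3] = (4+4)%5 = 3 → [6, 5, 4, 3, 1, 2, 2, 2]
j=4: vec[4] = (1+3)%5 = 4 → [6, 5, 4, 3, 4, 2, 2, 2]
j=5: vec[5] = (2+4)%5 = 1 → [6, 5, 4, 3, 4, 1, 2, 2]
j=6: vec[6] = (2+1)%5 = 3 → [6, 5, 4, 3, 4, 1, 3, 2]
j=7: vec[7] = (2+3)%5 = 0 → [6, 5, 4, 3, 4, 1, 3, 0]

[6, 5, 4, 3, 4, 1, 3, 0]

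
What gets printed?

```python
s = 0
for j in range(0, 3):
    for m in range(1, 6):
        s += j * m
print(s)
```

45

j=0,m=1: s = 0+0 = 0
j=0,m=2: s = 0+0 = 0
j=0,m=3: s = 0+0 = 0
j=0,m=4: s = 0+0 = 0
j=0,m=5: s = 0+0 = 0
j=1,m=1: s = 0+1 = 1
j=1,m=2: s = 1+2 = 3
j=1,m=3: s = 3+3 = 6
j=1,m=4: s = 6+4 = 10
j=1,m=5: s = 10+5 = 15
j=2,m=1: s = 15+2 = 17
j=2,m=2: s = 17+4 = 21
j=2,m=3: s = 21+6 = 27
j=2,m=4: s = 27+8 = 35
j=2,m=5: s = 35+10 = 45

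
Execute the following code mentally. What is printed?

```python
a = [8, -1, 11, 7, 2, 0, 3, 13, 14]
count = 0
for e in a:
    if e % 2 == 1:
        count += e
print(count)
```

33

e=8: not odd
e=-1: odd, count = 0+(-1) = -1
e=11: odd, count = (-1)+11 = 10
e=7: odd, count = 10+7 = 17
e=2: not odd
e=0: not odd
e=3: odd, count = 17+3 = 20
e=13: odd, count = 20+13 = 33
e=14: not odd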